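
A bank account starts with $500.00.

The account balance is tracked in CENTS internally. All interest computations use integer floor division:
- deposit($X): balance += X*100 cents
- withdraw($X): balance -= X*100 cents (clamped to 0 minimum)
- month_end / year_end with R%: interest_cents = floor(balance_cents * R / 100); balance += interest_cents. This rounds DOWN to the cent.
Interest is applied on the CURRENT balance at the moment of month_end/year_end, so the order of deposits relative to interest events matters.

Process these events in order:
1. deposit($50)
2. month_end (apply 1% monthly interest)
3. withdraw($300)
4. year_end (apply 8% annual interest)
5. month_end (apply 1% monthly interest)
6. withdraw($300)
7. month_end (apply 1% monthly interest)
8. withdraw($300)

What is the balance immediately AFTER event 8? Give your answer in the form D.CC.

After 1 (deposit($50)): balance=$550.00 total_interest=$0.00
After 2 (month_end (apply 1% monthly interest)): balance=$555.50 total_interest=$5.50
After 3 (withdraw($300)): balance=$255.50 total_interest=$5.50
After 4 (year_end (apply 8% annual interest)): balance=$275.94 total_interest=$25.94
After 5 (month_end (apply 1% monthly interest)): balance=$278.69 total_interest=$28.69
After 6 (withdraw($300)): balance=$0.00 total_interest=$28.69
After 7 (month_end (apply 1% monthly interest)): balance=$0.00 total_interest=$28.69
After 8 (withdraw($300)): balance=$0.00 total_interest=$28.69

Answer: 0.00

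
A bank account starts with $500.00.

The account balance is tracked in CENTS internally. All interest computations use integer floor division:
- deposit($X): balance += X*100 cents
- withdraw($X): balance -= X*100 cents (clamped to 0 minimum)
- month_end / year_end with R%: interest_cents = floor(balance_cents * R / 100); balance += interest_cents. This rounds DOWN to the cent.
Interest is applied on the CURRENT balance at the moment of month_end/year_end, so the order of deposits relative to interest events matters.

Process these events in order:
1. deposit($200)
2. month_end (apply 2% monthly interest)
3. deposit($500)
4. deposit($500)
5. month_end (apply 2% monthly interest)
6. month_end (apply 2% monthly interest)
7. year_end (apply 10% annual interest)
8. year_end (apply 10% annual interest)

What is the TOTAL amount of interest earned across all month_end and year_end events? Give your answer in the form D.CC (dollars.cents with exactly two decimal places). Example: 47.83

Answer: 457.71

Derivation:
After 1 (deposit($200)): balance=$700.00 total_interest=$0.00
After 2 (month_end (apply 2% monthly interest)): balance=$714.00 total_interest=$14.00
After 3 (deposit($500)): balance=$1214.00 total_interest=$14.00
After 4 (deposit($500)): balance=$1714.00 total_interest=$14.00
After 5 (month_end (apply 2% monthly interest)): balance=$1748.28 total_interest=$48.28
After 6 (month_end (apply 2% monthly interest)): balance=$1783.24 total_interest=$83.24
After 7 (year_end (apply 10% annual interest)): balance=$1961.56 total_interest=$261.56
After 8 (year_end (apply 10% annual interest)): balance=$2157.71 total_interest=$457.71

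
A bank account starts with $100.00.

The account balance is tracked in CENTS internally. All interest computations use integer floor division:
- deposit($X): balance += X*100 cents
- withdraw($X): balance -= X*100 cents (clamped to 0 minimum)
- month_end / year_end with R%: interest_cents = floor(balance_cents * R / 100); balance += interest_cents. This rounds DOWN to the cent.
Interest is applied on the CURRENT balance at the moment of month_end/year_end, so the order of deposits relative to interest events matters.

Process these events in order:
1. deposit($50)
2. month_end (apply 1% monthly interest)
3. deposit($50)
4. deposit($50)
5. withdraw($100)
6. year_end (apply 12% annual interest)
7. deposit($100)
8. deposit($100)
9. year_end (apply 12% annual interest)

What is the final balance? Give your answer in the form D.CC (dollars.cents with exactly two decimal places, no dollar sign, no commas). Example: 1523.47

After 1 (deposit($50)): balance=$150.00 total_interest=$0.00
After 2 (month_end (apply 1% monthly interest)): balance=$151.50 total_interest=$1.50
After 3 (deposit($50)): balance=$201.50 total_interest=$1.50
After 4 (deposit($50)): balance=$251.50 total_interest=$1.50
After 5 (withdraw($100)): balance=$151.50 total_interest=$1.50
After 6 (year_end (apply 12% annual interest)): balance=$169.68 total_interest=$19.68
After 7 (deposit($100)): balance=$269.68 total_interest=$19.68
After 8 (deposit($100)): balance=$369.68 total_interest=$19.68
After 9 (year_end (apply 12% annual interest)): balance=$414.04 total_interest=$64.04

Answer: 414.04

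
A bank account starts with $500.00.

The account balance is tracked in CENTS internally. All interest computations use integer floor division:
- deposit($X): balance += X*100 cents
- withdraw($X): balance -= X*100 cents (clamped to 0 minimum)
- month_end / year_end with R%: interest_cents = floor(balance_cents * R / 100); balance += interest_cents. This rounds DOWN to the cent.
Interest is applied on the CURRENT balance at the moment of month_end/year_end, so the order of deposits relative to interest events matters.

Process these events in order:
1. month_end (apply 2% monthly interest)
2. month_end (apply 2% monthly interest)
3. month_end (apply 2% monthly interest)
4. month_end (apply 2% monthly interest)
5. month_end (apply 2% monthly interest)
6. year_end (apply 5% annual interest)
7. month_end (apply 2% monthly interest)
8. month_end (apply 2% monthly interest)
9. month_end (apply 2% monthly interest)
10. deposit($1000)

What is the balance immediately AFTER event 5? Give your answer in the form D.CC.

After 1 (month_end (apply 2% monthly interest)): balance=$510.00 total_interest=$10.00
After 2 (month_end (apply 2% monthly interest)): balance=$520.20 total_interest=$20.20
After 3 (month_end (apply 2% monthly interest)): balance=$530.60 total_interest=$30.60
After 4 (month_end (apply 2% monthly interest)): balance=$541.21 total_interest=$41.21
After 5 (month_end (apply 2% monthly interest)): balance=$552.03 total_interest=$52.03

Answer: 552.03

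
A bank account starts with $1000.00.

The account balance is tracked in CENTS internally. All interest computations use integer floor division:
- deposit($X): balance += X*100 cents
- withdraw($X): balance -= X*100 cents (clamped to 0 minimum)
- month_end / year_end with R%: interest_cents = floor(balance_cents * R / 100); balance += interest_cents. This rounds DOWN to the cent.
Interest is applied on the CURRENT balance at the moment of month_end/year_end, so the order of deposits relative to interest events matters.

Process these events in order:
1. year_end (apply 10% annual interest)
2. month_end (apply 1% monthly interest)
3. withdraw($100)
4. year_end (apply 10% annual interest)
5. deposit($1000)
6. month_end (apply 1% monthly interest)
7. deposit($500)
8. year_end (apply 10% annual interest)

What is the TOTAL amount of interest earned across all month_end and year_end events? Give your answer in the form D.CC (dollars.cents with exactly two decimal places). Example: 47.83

Answer: 496.54

Derivation:
After 1 (year_end (apply 10% annual interest)): balance=$1100.00 total_interest=$100.00
After 2 (month_end (apply 1% monthly interest)): balance=$1111.00 total_interest=$111.00
After 3 (withdraw($100)): balance=$1011.00 total_interest=$111.00
After 4 (year_end (apply 10% annual interest)): balance=$1112.10 total_interest=$212.10
After 5 (deposit($1000)): balance=$2112.10 total_interest=$212.10
After 6 (month_end (apply 1% monthly interest)): balance=$2133.22 total_interest=$233.22
After 7 (deposit($500)): balance=$2633.22 total_interest=$233.22
After 8 (year_end (apply 10% annual interest)): balance=$2896.54 total_interest=$496.54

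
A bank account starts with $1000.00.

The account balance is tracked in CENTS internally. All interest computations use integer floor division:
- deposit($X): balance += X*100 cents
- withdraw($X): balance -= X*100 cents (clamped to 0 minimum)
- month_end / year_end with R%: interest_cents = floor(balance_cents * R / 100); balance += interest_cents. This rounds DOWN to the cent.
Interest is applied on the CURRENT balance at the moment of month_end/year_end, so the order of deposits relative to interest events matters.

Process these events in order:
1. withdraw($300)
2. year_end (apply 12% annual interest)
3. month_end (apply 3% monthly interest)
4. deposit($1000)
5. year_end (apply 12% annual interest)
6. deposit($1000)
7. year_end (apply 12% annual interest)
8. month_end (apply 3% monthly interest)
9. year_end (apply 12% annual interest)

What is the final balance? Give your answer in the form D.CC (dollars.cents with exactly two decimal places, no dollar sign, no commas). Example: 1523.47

Answer: 3907.64

Derivation:
After 1 (withdraw($300)): balance=$700.00 total_interest=$0.00
After 2 (year_end (apply 12% annual interest)): balance=$784.00 total_interest=$84.00
After 3 (month_end (apply 3% monthly interest)): balance=$807.52 total_interest=$107.52
After 4 (deposit($1000)): balance=$1807.52 total_interest=$107.52
After 5 (year_end (apply 12% annual interest)): balance=$2024.42 total_interest=$324.42
After 6 (deposit($1000)): balance=$3024.42 total_interest=$324.42
After 7 (year_end (apply 12% annual interest)): balance=$3387.35 total_interest=$687.35
After 8 (month_end (apply 3% monthly interest)): balance=$3488.97 total_interest=$788.97
After 9 (year_end (apply 12% annual interest)): balance=$3907.64 total_interest=$1207.64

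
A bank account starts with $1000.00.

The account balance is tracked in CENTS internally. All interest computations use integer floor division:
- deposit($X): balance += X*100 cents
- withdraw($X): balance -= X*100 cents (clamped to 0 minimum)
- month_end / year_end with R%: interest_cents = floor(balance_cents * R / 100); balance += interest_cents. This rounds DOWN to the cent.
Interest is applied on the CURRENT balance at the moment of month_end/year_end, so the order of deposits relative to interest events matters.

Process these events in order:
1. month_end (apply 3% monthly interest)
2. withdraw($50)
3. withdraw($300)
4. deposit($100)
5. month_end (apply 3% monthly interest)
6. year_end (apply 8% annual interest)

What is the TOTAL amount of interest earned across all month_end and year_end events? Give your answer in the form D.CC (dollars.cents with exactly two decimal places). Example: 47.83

Answer: 117.67

Derivation:
After 1 (month_end (apply 3% monthly interest)): balance=$1030.00 total_interest=$30.00
After 2 (withdraw($50)): balance=$980.00 total_interest=$30.00
After 3 (withdraw($300)): balance=$680.00 total_interest=$30.00
After 4 (deposit($100)): balance=$780.00 total_interest=$30.00
After 5 (month_end (apply 3% monthly interest)): balance=$803.40 total_interest=$53.40
After 6 (year_end (apply 8% annual interest)): balance=$867.67 total_interest=$117.67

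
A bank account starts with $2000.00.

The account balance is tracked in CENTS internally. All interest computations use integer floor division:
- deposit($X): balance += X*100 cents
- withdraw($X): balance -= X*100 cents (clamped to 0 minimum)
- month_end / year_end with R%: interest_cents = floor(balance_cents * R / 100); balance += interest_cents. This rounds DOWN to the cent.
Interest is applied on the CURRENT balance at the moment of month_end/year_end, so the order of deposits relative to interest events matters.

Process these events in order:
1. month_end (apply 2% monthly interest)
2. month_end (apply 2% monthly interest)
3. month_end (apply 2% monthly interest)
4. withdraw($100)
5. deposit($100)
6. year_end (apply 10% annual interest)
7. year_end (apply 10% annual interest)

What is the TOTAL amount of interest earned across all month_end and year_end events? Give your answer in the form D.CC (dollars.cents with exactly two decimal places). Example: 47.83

After 1 (month_end (apply 2% monthly interest)): balance=$2040.00 total_interest=$40.00
After 2 (month_end (apply 2% monthly interest)): balance=$2080.80 total_interest=$80.80
After 3 (month_end (apply 2% monthly interest)): balance=$2122.41 total_interest=$122.41
After 4 (withdraw($100)): balance=$2022.41 total_interest=$122.41
After 5 (deposit($100)): balance=$2122.41 total_interest=$122.41
After 6 (year_end (apply 10% annual interest)): balance=$2334.65 total_interest=$334.65
After 7 (year_end (apply 10% annual interest)): balance=$2568.11 total_interest=$568.11

Answer: 568.11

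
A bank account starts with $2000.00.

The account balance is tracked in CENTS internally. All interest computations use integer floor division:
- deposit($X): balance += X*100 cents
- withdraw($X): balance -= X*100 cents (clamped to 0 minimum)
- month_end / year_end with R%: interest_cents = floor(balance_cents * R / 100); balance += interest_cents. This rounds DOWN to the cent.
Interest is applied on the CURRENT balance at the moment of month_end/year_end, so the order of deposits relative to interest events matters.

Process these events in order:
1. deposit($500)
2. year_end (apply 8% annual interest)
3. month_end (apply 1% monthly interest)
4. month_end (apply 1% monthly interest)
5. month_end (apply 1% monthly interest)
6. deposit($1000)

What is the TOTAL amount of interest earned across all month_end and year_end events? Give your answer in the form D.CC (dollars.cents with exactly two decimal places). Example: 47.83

After 1 (deposit($500)): balance=$2500.00 total_interest=$0.00
After 2 (year_end (apply 8% annual interest)): balance=$2700.00 total_interest=$200.00
After 3 (month_end (apply 1% monthly interest)): balance=$2727.00 total_interest=$227.00
After 4 (month_end (apply 1% monthly interest)): balance=$2754.27 total_interest=$254.27
After 5 (month_end (apply 1% monthly interest)): balance=$2781.81 total_interest=$281.81
After 6 (deposit($1000)): balance=$3781.81 total_interest=$281.81

Answer: 281.81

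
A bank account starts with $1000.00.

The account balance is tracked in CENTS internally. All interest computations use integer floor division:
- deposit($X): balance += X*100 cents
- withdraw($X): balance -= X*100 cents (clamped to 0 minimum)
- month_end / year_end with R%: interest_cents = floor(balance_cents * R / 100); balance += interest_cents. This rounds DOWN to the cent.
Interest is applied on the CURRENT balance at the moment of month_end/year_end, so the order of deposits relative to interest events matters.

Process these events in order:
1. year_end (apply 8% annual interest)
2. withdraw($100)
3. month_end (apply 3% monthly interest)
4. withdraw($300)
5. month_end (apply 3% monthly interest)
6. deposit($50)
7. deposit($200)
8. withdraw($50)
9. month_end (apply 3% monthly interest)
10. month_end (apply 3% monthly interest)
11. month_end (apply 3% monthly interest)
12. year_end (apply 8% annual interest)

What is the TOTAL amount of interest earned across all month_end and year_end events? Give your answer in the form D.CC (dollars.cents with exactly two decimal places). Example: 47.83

Answer: 298.32

Derivation:
After 1 (year_end (apply 8% annual interest)): balance=$1080.00 total_interest=$80.00
After 2 (withdraw($100)): balance=$980.00 total_interest=$80.00
After 3 (month_end (apply 3% monthly interest)): balance=$1009.40 total_interest=$109.40
After 4 (withdraw($300)): balance=$709.40 total_interest=$109.40
After 5 (month_end (apply 3% monthly interest)): balance=$730.68 total_interest=$130.68
After 6 (deposit($50)): balance=$780.68 total_interest=$130.68
After 7 (deposit($200)): balance=$980.68 total_interest=$130.68
After 8 (withdraw($50)): balance=$930.68 total_interest=$130.68
After 9 (month_end (apply 3% monthly interest)): balance=$958.60 total_interest=$158.60
After 10 (month_end (apply 3% monthly interest)): balance=$987.35 total_interest=$187.35
After 11 (month_end (apply 3% monthly interest)): balance=$1016.97 total_interest=$216.97
After 12 (year_end (apply 8% annual interest)): balance=$1098.32 total_interest=$298.32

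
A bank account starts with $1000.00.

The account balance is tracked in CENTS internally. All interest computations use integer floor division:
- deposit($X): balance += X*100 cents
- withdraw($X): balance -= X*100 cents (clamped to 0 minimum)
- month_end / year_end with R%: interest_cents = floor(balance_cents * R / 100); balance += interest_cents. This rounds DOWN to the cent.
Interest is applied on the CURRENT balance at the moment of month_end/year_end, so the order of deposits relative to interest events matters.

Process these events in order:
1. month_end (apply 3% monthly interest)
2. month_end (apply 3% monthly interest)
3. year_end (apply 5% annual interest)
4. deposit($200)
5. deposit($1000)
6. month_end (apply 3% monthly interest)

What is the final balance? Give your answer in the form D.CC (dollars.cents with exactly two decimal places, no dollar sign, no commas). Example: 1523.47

After 1 (month_end (apply 3% monthly interest)): balance=$1030.00 total_interest=$30.00
After 2 (month_end (apply 3% monthly interest)): balance=$1060.90 total_interest=$60.90
After 3 (year_end (apply 5% annual interest)): balance=$1113.94 total_interest=$113.94
After 4 (deposit($200)): balance=$1313.94 total_interest=$113.94
After 5 (deposit($1000)): balance=$2313.94 total_interest=$113.94
After 6 (month_end (apply 3% monthly interest)): balance=$2383.35 total_interest=$183.35

Answer: 2383.35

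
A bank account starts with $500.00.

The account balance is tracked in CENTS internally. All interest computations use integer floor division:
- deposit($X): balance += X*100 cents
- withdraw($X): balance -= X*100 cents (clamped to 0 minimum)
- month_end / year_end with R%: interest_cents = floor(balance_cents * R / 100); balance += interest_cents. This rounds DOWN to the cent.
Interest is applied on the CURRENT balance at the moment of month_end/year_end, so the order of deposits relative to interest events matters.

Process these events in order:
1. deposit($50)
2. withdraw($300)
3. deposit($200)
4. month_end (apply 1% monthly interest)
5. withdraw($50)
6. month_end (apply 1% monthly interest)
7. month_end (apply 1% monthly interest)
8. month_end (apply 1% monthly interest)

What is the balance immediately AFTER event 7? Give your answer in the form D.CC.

After 1 (deposit($50)): balance=$550.00 total_interest=$0.00
After 2 (withdraw($300)): balance=$250.00 total_interest=$0.00
After 3 (deposit($200)): balance=$450.00 total_interest=$0.00
After 4 (month_end (apply 1% monthly interest)): balance=$454.50 total_interest=$4.50
After 5 (withdraw($50)): balance=$404.50 total_interest=$4.50
After 6 (month_end (apply 1% monthly interest)): balance=$408.54 total_interest=$8.54
After 7 (month_end (apply 1% monthly interest)): balance=$412.62 total_interest=$12.62

Answer: 412.62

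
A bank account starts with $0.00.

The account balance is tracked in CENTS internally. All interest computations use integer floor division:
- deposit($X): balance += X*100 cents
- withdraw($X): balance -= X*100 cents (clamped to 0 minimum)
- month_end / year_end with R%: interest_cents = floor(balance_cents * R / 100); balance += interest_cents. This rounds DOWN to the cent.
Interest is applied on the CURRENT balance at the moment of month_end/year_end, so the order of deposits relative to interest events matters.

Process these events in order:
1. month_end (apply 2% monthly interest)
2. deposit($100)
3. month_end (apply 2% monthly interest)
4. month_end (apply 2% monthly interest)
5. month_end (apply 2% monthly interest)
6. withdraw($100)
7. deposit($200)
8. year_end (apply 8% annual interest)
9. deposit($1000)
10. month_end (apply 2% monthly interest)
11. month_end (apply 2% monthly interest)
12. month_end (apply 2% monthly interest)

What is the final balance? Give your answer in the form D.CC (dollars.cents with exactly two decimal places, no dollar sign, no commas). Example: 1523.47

Answer: 1297.42

Derivation:
After 1 (month_end (apply 2% monthly interest)): balance=$0.00 total_interest=$0.00
After 2 (deposit($100)): balance=$100.00 total_interest=$0.00
After 3 (month_end (apply 2% monthly interest)): balance=$102.00 total_interest=$2.00
After 4 (month_end (apply 2% monthly interest)): balance=$104.04 total_interest=$4.04
After 5 (month_end (apply 2% monthly interest)): balance=$106.12 total_interest=$6.12
After 6 (withdraw($100)): balance=$6.12 total_interest=$6.12
After 7 (deposit($200)): balance=$206.12 total_interest=$6.12
After 8 (year_end (apply 8% annual interest)): balance=$222.60 total_interest=$22.60
After 9 (deposit($1000)): balance=$1222.60 total_interest=$22.60
After 10 (month_end (apply 2% monthly interest)): balance=$1247.05 total_interest=$47.05
After 11 (month_end (apply 2% monthly interest)): balance=$1271.99 total_interest=$71.99
After 12 (month_end (apply 2% monthly interest)): balance=$1297.42 total_interest=$97.42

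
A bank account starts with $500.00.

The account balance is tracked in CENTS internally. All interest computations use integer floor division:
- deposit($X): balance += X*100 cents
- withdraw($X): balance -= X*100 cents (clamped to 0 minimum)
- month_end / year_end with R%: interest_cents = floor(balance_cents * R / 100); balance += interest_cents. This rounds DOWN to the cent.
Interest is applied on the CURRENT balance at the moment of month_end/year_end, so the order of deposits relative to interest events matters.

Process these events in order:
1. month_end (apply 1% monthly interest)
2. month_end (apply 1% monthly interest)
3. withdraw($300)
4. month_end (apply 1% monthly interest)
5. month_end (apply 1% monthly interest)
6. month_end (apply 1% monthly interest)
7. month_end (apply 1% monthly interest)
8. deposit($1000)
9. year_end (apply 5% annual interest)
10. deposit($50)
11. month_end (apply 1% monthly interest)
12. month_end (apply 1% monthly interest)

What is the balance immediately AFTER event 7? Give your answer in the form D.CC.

Answer: 218.57

Derivation:
After 1 (month_end (apply 1% monthly interest)): balance=$505.00 total_interest=$5.00
After 2 (month_end (apply 1% monthly interest)): balance=$510.05 total_interest=$10.05
After 3 (withdraw($300)): balance=$210.05 total_interest=$10.05
After 4 (month_end (apply 1% monthly interest)): balance=$212.15 total_interest=$12.15
After 5 (month_end (apply 1% monthly interest)): balance=$214.27 total_interest=$14.27
After 6 (month_end (apply 1% monthly interest)): balance=$216.41 total_interest=$16.41
After 7 (month_end (apply 1% monthly interest)): balance=$218.57 total_interest=$18.57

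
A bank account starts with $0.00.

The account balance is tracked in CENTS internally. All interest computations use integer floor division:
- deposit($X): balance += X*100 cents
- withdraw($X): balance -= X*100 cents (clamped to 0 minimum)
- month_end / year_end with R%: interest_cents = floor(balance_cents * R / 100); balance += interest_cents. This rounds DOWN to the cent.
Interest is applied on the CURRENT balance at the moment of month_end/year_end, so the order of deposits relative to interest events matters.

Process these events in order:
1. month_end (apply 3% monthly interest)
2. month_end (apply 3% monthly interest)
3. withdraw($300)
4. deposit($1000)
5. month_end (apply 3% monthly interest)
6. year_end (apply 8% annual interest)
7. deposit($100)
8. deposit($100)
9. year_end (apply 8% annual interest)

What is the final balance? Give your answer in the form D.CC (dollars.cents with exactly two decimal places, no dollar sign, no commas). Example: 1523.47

Answer: 1417.39

Derivation:
After 1 (month_end (apply 3% monthly interest)): balance=$0.00 total_interest=$0.00
After 2 (month_end (apply 3% monthly interest)): balance=$0.00 total_interest=$0.00
After 3 (withdraw($300)): balance=$0.00 total_interest=$0.00
After 4 (deposit($1000)): balance=$1000.00 total_interest=$0.00
After 5 (month_end (apply 3% monthly interest)): balance=$1030.00 total_interest=$30.00
After 6 (year_end (apply 8% annual interest)): balance=$1112.40 total_interest=$112.40
After 7 (deposit($100)): balance=$1212.40 total_interest=$112.40
After 8 (deposit($100)): balance=$1312.40 total_interest=$112.40
After 9 (year_end (apply 8% annual interest)): balance=$1417.39 total_interest=$217.39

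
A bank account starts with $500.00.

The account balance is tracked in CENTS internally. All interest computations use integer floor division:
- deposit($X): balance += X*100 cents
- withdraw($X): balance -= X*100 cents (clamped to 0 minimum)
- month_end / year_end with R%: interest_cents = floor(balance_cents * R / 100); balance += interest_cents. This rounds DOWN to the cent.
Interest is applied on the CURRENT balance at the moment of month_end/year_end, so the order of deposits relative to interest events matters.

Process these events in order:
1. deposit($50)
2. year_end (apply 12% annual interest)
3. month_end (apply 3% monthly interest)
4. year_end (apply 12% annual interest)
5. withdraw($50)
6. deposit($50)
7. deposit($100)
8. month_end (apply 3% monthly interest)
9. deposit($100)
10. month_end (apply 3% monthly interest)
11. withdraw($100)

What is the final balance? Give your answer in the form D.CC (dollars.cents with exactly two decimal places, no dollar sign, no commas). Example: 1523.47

After 1 (deposit($50)): balance=$550.00 total_interest=$0.00
After 2 (year_end (apply 12% annual interest)): balance=$616.00 total_interest=$66.00
After 3 (month_end (apply 3% monthly interest)): balance=$634.48 total_interest=$84.48
After 4 (year_end (apply 12% annual interest)): balance=$710.61 total_interest=$160.61
After 5 (withdraw($50)): balance=$660.61 total_interest=$160.61
After 6 (deposit($50)): balance=$710.61 total_interest=$160.61
After 7 (deposit($100)): balance=$810.61 total_interest=$160.61
After 8 (month_end (apply 3% monthly interest)): balance=$834.92 total_interest=$184.92
After 9 (deposit($100)): balance=$934.92 total_interest=$184.92
After 10 (month_end (apply 3% monthly interest)): balance=$962.96 total_interest=$212.96
After 11 (withdraw($100)): balance=$862.96 total_interest=$212.96

Answer: 862.96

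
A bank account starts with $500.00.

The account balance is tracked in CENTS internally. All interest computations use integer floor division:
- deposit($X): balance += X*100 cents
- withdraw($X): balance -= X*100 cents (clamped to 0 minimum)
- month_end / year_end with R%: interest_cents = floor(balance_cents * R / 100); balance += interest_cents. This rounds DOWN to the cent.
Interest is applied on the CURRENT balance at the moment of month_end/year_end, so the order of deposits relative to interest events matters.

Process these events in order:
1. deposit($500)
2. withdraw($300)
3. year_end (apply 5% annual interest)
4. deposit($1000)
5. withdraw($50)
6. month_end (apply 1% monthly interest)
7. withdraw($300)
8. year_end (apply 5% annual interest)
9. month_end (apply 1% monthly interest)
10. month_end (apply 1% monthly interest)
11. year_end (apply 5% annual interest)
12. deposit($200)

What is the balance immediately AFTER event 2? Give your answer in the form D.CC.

After 1 (deposit($500)): balance=$1000.00 total_interest=$0.00
After 2 (withdraw($300)): balance=$700.00 total_interest=$0.00

Answer: 700.00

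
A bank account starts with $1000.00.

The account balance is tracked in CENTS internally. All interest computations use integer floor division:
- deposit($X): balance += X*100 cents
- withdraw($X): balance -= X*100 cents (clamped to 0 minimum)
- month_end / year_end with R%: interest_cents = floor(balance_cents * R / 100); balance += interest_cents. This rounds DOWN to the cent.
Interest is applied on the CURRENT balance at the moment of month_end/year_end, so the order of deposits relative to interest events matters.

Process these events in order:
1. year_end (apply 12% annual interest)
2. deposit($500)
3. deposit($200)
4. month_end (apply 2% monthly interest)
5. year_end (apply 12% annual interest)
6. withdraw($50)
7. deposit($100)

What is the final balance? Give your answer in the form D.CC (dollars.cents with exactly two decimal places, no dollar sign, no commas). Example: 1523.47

After 1 (year_end (apply 12% annual interest)): balance=$1120.00 total_interest=$120.00
After 2 (deposit($500)): balance=$1620.00 total_interest=$120.00
After 3 (deposit($200)): balance=$1820.00 total_interest=$120.00
After 4 (month_end (apply 2% monthly interest)): balance=$1856.40 total_interest=$156.40
After 5 (year_end (apply 12% annual interest)): balance=$2079.16 total_interest=$379.16
After 6 (withdraw($50)): balance=$2029.16 total_interest=$379.16
After 7 (deposit($100)): balance=$2129.16 total_interest=$379.16

Answer: 2129.16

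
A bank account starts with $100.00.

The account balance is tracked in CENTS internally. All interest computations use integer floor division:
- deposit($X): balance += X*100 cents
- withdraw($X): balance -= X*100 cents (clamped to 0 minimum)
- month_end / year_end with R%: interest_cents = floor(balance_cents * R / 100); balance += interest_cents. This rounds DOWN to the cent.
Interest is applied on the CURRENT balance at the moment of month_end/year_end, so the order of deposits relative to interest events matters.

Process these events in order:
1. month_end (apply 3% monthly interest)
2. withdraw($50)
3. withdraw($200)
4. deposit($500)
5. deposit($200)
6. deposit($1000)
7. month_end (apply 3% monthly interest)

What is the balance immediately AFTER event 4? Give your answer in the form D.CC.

After 1 (month_end (apply 3% monthly interest)): balance=$103.00 total_interest=$3.00
After 2 (withdraw($50)): balance=$53.00 total_interest=$3.00
After 3 (withdraw($200)): balance=$0.00 total_interest=$3.00
After 4 (deposit($500)): balance=$500.00 total_interest=$3.00

Answer: 500.00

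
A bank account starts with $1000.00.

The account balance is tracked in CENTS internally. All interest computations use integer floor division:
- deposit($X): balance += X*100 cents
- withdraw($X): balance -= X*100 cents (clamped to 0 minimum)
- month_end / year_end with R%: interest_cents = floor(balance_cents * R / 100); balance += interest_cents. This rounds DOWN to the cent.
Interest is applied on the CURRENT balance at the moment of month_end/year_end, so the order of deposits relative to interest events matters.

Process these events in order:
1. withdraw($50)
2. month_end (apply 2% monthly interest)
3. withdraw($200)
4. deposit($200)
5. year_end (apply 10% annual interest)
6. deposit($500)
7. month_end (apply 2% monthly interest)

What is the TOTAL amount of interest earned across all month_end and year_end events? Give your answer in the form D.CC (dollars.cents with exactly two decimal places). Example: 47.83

Answer: 147.21

Derivation:
After 1 (withdraw($50)): balance=$950.00 total_interest=$0.00
After 2 (month_end (apply 2% monthly interest)): balance=$969.00 total_interest=$19.00
After 3 (withdraw($200)): balance=$769.00 total_interest=$19.00
After 4 (deposit($200)): balance=$969.00 total_interest=$19.00
After 5 (year_end (apply 10% annual interest)): balance=$1065.90 total_interest=$115.90
After 6 (deposit($500)): balance=$1565.90 total_interest=$115.90
After 7 (month_end (apply 2% monthly interest)): balance=$1597.21 total_interest=$147.21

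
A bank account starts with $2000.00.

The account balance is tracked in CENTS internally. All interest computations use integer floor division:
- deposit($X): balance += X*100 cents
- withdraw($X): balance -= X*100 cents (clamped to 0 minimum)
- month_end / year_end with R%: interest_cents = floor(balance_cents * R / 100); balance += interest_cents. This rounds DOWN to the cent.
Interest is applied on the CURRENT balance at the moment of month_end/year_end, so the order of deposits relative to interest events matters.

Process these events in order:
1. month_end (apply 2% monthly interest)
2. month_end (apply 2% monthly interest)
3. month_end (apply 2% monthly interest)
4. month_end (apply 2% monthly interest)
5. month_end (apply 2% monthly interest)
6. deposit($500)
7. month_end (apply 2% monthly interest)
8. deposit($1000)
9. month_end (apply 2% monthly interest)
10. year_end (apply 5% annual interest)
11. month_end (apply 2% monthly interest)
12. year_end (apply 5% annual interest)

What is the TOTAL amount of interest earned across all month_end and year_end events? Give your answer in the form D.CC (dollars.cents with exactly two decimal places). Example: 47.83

Answer: 815.48

Derivation:
After 1 (month_end (apply 2% monthly interest)): balance=$2040.00 total_interest=$40.00
After 2 (month_end (apply 2% monthly interest)): balance=$2080.80 total_interest=$80.80
After 3 (month_end (apply 2% monthly interest)): balance=$2122.41 total_interest=$122.41
After 4 (month_end (apply 2% monthly interest)): balance=$2164.85 total_interest=$164.85
After 5 (month_end (apply 2% monthly interest)): balance=$2208.14 total_interest=$208.14
After 6 (deposit($500)): balance=$2708.14 total_interest=$208.14
After 7 (month_end (apply 2% monthly interest)): balance=$2762.30 total_interest=$262.30
After 8 (deposit($1000)): balance=$3762.30 total_interest=$262.30
After 9 (month_end (apply 2% monthly interest)): balance=$3837.54 total_interest=$337.54
After 10 (year_end (apply 5% annual interest)): balance=$4029.41 total_interest=$529.41
After 11 (month_end (apply 2% monthly interest)): balance=$4109.99 total_interest=$609.99
After 12 (year_end (apply 5% annual interest)): balance=$4315.48 total_interest=$815.48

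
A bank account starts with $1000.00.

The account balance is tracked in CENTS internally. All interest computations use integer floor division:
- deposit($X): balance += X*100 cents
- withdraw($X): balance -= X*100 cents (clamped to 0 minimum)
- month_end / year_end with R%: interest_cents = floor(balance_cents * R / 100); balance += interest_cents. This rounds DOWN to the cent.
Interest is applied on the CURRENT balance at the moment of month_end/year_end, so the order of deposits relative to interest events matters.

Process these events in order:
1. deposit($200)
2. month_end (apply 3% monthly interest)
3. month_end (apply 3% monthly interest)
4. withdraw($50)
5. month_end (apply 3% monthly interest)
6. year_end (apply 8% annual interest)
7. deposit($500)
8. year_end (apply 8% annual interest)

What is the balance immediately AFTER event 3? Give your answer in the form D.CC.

Answer: 1273.08

Derivation:
After 1 (deposit($200)): balance=$1200.00 total_interest=$0.00
After 2 (month_end (apply 3% monthly interest)): balance=$1236.00 total_interest=$36.00
After 3 (month_end (apply 3% monthly interest)): balance=$1273.08 total_interest=$73.08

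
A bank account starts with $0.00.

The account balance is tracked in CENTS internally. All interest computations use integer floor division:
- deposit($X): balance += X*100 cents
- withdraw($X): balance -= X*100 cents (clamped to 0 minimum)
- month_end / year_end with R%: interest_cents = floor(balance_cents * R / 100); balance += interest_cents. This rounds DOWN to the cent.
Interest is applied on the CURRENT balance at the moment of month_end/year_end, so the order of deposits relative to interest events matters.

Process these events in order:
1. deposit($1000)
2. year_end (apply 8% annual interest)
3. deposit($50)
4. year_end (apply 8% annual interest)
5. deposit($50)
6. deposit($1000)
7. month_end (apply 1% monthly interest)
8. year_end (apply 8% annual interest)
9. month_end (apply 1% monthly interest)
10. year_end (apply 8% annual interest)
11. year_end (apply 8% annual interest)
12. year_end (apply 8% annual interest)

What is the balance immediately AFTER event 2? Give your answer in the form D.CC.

After 1 (deposit($1000)): balance=$1000.00 total_interest=$0.00
After 2 (year_end (apply 8% annual interest)): balance=$1080.00 total_interest=$80.00

Answer: 1080.00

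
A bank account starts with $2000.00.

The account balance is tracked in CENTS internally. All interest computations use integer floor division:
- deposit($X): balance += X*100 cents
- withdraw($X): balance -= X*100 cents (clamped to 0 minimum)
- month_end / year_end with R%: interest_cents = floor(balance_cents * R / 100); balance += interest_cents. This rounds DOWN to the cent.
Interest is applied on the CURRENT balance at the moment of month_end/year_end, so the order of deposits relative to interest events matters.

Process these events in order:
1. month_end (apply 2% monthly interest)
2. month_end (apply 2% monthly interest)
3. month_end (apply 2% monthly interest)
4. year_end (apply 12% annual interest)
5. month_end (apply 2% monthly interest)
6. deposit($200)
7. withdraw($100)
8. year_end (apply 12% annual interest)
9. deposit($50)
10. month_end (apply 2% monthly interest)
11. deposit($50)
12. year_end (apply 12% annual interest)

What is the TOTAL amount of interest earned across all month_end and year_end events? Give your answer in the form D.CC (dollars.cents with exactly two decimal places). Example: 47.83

After 1 (month_end (apply 2% monthly interest)): balance=$2040.00 total_interest=$40.00
After 2 (month_end (apply 2% monthly interest)): balance=$2080.80 total_interest=$80.80
After 3 (month_end (apply 2% monthly interest)): balance=$2122.41 total_interest=$122.41
After 4 (year_end (apply 12% annual interest)): balance=$2377.09 total_interest=$377.09
After 5 (month_end (apply 2% monthly interest)): balance=$2424.63 total_interest=$424.63
After 6 (deposit($200)): balance=$2624.63 total_interest=$424.63
After 7 (withdraw($100)): balance=$2524.63 total_interest=$424.63
After 8 (year_end (apply 12% annual interest)): balance=$2827.58 total_interest=$727.58
After 9 (deposit($50)): balance=$2877.58 total_interest=$727.58
After 10 (month_end (apply 2% monthly interest)): balance=$2935.13 total_interest=$785.13
After 11 (deposit($50)): balance=$2985.13 total_interest=$785.13
After 12 (year_end (apply 12% annual interest)): balance=$3343.34 total_interest=$1143.34

Answer: 1143.34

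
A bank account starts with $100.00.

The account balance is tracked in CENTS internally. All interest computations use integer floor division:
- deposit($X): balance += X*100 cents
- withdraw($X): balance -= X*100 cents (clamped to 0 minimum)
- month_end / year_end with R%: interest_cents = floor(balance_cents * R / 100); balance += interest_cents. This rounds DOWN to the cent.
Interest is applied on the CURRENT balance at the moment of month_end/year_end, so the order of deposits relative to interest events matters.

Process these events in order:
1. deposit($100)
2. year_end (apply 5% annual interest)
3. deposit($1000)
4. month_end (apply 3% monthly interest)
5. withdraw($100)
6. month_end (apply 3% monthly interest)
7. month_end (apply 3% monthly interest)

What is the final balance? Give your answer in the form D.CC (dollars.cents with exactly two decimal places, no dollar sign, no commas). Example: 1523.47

Answer: 1216.10

Derivation:
After 1 (deposit($100)): balance=$200.00 total_interest=$0.00
After 2 (year_end (apply 5% annual interest)): balance=$210.00 total_interest=$10.00
After 3 (deposit($1000)): balance=$1210.00 total_interest=$10.00
After 4 (month_end (apply 3% monthly interest)): balance=$1246.30 total_interest=$46.30
After 5 (withdraw($100)): balance=$1146.30 total_interest=$46.30
After 6 (month_end (apply 3% monthly interest)): balance=$1180.68 total_interest=$80.68
After 7 (month_end (apply 3% monthly interest)): balance=$1216.10 total_interest=$116.10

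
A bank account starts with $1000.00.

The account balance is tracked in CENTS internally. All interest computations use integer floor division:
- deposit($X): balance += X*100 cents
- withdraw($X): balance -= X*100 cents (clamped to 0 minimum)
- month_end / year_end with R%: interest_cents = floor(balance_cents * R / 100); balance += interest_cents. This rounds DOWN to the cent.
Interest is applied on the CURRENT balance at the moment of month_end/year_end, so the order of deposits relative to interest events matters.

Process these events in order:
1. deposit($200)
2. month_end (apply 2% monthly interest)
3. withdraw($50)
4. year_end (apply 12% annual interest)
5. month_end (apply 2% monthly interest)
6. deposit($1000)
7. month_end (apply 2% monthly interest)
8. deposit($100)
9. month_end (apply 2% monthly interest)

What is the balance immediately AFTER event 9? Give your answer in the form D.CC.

After 1 (deposit($200)): balance=$1200.00 total_interest=$0.00
After 2 (month_end (apply 2% monthly interest)): balance=$1224.00 total_interest=$24.00
After 3 (withdraw($50)): balance=$1174.00 total_interest=$24.00
After 4 (year_end (apply 12% annual interest)): balance=$1314.88 total_interest=$164.88
After 5 (month_end (apply 2% monthly interest)): balance=$1341.17 total_interest=$191.17
After 6 (deposit($1000)): balance=$2341.17 total_interest=$191.17
After 7 (month_end (apply 2% monthly interest)): balance=$2387.99 total_interest=$237.99
After 8 (deposit($100)): balance=$2487.99 total_interest=$237.99
After 9 (month_end (apply 2% monthly interest)): balance=$2537.74 total_interest=$287.74

Answer: 2537.74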